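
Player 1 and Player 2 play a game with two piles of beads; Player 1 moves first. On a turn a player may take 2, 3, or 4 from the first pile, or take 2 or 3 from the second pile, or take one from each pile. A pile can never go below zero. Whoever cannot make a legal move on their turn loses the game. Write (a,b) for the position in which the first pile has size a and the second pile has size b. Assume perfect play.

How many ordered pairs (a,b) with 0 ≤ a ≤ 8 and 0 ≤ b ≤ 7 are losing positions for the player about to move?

Build the W/L table. Terminal = L. A non-terminal position is W if it has a move to some L; otherwise it is L.
Every move lowers a or b (never raises either), so fill the grid row by row in increasing a, and left to right within a row: each cell's successors are then already labelled.
      b=0  b=1  b=2  b=3  b=4  b=5  b=6  b=7
a=0:    L    L    W    W    W    L    L    W
a=1:    L    W    W    W    L    L    W    W
a=2:    W    W    L    L    W    W    W    L
a=3:    W    W    L    W    W    W    W    L
a=4:    W    W    W    W    W    W    W    W
a=5:    W    L    W    W    W    W    L    W
a=6:    L    L    W    W    W    L    L    W
a=7:    L    W    W    W    L    L    W    W
a=8:    W    W    L    L    W    W    W    L
Cells with no legal move (terminal, hence L): (0,0), (0,1), (1,0).
The remaining L cells, each justified by listing all of its moves:
(0,5): →(0,3)(W), (0,2)(W) — all W, so L
(0,6): →(0,4)(W), (0,3)(W) — all W, so L
(1,4): →(1,2)(W), (1,1)(W), (0,3)(W) — all W, so L
(1,5): →(1,3)(W), (1,2)(W), (0,4)(W) — all W, so L
(2,2): →(0,2)(W), (2,0)(W), (1,1)(W) — all W, so L
(2,3): →(0,3)(W), (2,1)(W), (2,0)(W), (1,2)(W) — all W, so L
(2,7): →(0,7)(W), (2,5)(W), (2,4)(W), (1,6)(W) — all W, so L
(3,2): →(1,2)(W), (0,2)(W), (3,0)(W), (2,1)(W) — all W, so L
(3,7): →(1,7)(W), (0,7)(W), (3,5)(W), (3,4)(W), (2,6)(W) — all W, so L
(5,1): →(3,1)(W), (2,1)(W), (1,1)(W), (4,0)(W) — all W, so L
(5,6): →(3,6)(W), (2,6)(W), (1,6)(W), (5,4)(W), (5,3)(W), (4,5)(W) — all W, so L
(6,0): →(4,0)(W), (3,0)(W), (2,0)(W) — all W, so L
(6,1): →(4,1)(W), (3,1)(W), (2,1)(W), (5,0)(W) — all W, so L
(6,5): →(4,5)(W), (3,5)(W), (2,5)(W), (6,3)(W), (6,2)(W), (5,4)(W) — all W, so L
(6,6): →(4,6)(W), (3,6)(W), (2,6)(W), (6,4)(W), (6,3)(W), (5,5)(W) — all W, so L
(7,0): →(5,0)(W), (4,0)(W), (3,0)(W) — all W, so L
(7,4): →(5,4)(W), (4,4)(W), (3,4)(W), (7,2)(W), (7,1)(W), (6,3)(W) — all W, so L
(7,5): →(5,5)(W), (4,5)(W), (3,5)(W), (7,3)(W), (7,2)(W), (6,4)(W) — all W, so L
(8,2): →(6,2)(W), (5,2)(W), (4,2)(W), (8,0)(W), (7,1)(W) — all W, so L
(8,3): →(6,3)(W), (5,3)(W), (4,3)(W), (8,1)(W), (8,0)(W), (7,2)(W) — all W, so L
(8,7): →(6,7)(W), (5,7)(W), (4,7)(W), (8,5)(W), (8,4)(W), (7,6)(W) — all W, so L
Every other cell has at least one move into one of the L cells above, so it is W.
L cells per row: a=0: 4, a=1: 3, a=2: 3, a=3: 2, a=4: 0, a=5: 2, a=6: 4, a=7: 3, a=8: 3; total 24.

24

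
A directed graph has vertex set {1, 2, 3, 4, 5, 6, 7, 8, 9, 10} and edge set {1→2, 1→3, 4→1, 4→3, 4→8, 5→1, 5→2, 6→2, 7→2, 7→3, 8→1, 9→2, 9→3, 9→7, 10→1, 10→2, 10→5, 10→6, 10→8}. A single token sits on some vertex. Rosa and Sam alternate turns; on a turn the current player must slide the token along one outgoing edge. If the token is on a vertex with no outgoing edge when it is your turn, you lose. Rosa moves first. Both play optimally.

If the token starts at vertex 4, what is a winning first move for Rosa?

Label each position W (a win for the player to move) or L (a loss). A position with no legal move is L; any other position is W exactly when some move reaches an L, and L when every move reaches a W.
Every edge goes from a vertex to one that appears earlier in the order 3, 2, 7, 1, 9, 6, 8, 5, 4, 10, so processing vertices in that order labels each vertex after all of its successors.
3: no outgoing edge → L
2: no outgoing edge → L
7: W (go to 2, an L position)
1: W (go to 2, an L position)
9: W (go to 2, an L position)
6: W (go to 2, an L position)
8: L (sole option 1(W) is W)
5: W (go to 2, an L position)
4: W (go to 8, an L position)
10: W (go to 8, an L position)
From 4, the L positions reachable in one move are: 8, 3. Any move reaching one of these is winning.

Move to 8.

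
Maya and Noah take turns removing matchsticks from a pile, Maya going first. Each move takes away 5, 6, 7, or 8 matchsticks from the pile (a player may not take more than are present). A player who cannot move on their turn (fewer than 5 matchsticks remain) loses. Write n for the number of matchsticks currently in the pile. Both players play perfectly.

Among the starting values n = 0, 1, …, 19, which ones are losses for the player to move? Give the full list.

Label each position W (a win for the player to move) or L (a loss). A position with no legal move is L; any other position is W exactly when some move reaches an L, and L when every move reaches a W.
n=0: no move → L
n=1: no move → L
n=2: no move → L
n=3: no move → L
n=4: no move → L
n=5: →0(L), so W
n=6: →1(L), so W
n=7: →2(L), so W
n=8: →3(L), so W
n=9: →4(L), so W
n=10: →4(L), so W
n=11: →4(L), so W
n=12: →4(L), so W
n=13: →8(W), 7(W), 6(W), 5(W) — all W, so L
n=14: →9(W), 8(W), 7(W), 6(W) — all W, so L
n=15: →10(W), 9(W), 8(W), 7(W) — all W, so L
n=16: →11(W), 10(W), 9(W), 8(W) — all W, so L
n=17: →12(W), 11(W), 10(W), 9(W) — all W, so L
n=18: →13(L), so W
n=19: →14(L), so W
The losing starting values of n are exactly the entries labelled L in this table (10 of them).

0, 1, 2, 3, 4, 13, 14, 15, 16, 17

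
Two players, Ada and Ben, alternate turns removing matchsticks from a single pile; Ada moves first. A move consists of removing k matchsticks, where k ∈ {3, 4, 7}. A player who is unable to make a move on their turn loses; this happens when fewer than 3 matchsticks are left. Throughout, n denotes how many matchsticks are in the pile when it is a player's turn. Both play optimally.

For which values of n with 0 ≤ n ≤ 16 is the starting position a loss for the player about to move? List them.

0, 1, 2, 10, 11, 12

Use the standard recursion: the mover loses at a terminal position; elsewhere, the mover wins exactly when some move hands the opponent an L position.
n=0: no move → L
n=1: no move → L
n=2: no move → L
n=3: can move to 0, which is L ⇒ W
n=4: can move to 1, which is L ⇒ W
n=5: can move to 2, which is L ⇒ W
n=6: can move to 2, which is L ⇒ W
n=7: can move to 0, which is L ⇒ W
n=8: can move to 1, which is L ⇒ W
n=9: can move to 2, which is L ⇒ W
n=10: moves to 7(W), 6(W), 3(W); every one is W ⇒ L
n=11: moves to 8(W), 7(W), 4(W); every one is W ⇒ L
n=12: moves to 9(W), 8(W), 5(W); every one is W ⇒ L
n=13: can move to 10, which is L ⇒ W
n=14: can move to 11, which is L ⇒ W
n=15: can move to 12, which is L ⇒ W
n=16: can move to 12, which is L ⇒ W
Reading off the rows marked L gives the requested list; there are 6 such values of n.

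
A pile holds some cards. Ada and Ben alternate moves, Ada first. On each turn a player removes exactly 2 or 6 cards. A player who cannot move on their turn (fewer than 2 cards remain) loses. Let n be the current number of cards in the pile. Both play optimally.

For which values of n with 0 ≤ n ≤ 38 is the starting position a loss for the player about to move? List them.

Positions with no move are L. A position that does have a move is losing for the player to move precisely when every available move leads to a winning position for the opponent. Fill in the labels:
n=0: no move → L
n=1: no move → L
n=2: W (go to 0, an L position)
n=3: W (go to 1, an L position)
n=4: L (sole option 2(W) is W)
n=5: L (sole option 3(W) is W)
n=6: W (go to 4, an L position)
n=7: W (go to 5, an L position)
n=8: L (options 6(W), 2(W) are all W)
n=9: L (options 7(W), 3(W) are all W)
n=10: W (go to 8, an L position)
n=11: W (go to 9, an L position)
n=12: L (options 10(W), 6(W) are all W)
n=13: L (options 11(W), 7(W) are all W)
n=14: W (go to 12, an L position)
n=15: W (go to 13, an L position)
n=16: L (options 14(W), 10(W) are all W)
n=17: L (options 15(W), 11(W) are all W)
n=18: W (go to 16, an L position)
n=19: W (go to 17, an L position)
n=20: L (options 18(W), 14(W) are all W)
n=21: L (options 19(W), 15(W) are all W)
n=22: W (go to 20, an L position)
n=23: W (go to 21, an L position)
n=24: L (options 22(W), 18(W) are all W)
n=25: L (options 23(W), 19(W) are all W)
n=26: W (go to 24, an L position)
n=27: W (go to 25, an L position)
n=28: L (options 26(W), 22(W) are all W)
n=29: L (options 27(W), 23(W) are all W)
n=30: W (go to 28, an L position)
n=31: W (go to 29, an L position)
n=32: L (options 30(W), 26(W) are all W)
n=33: L (options 31(W), 27(W) are all W)
n=34: W (go to 32, an L position)
n=35: W (go to 33, an L position)
n=36: L (options 34(W), 30(W) are all W)
n=37: L (options 35(W), 31(W) are all W)
n=38: W (go to 36, an L position)
The losing starting values of n are exactly the entries labelled L in this table (20 of them).

0, 1, 4, 5, 8, 9, 12, 13, 16, 17, 20, 21, 24, 25, 28, 29, 32, 33, 36, 37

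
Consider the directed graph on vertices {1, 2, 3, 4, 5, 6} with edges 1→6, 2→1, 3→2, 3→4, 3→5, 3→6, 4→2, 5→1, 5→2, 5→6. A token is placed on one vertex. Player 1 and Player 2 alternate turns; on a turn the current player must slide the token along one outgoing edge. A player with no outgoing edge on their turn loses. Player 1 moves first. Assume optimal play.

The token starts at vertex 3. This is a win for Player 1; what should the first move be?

Work bottom-up. With no move the player to move loses. Otherwise the position is W if at least one move leads to an L position for the opponent, and L if every move leads to a W.
Every edge goes from a vertex to one that appears earlier in the order 6, 1, 2, 5, 4, 3, so processing vertices in that order labels each vertex after all of its successors.
6: no outgoing edge → L
1: reaches L-position 6 → W
2: only reaches 1(W), which is W → L
5: reaches L-position 2 → W
4: reaches L-position 2 → W
3: reaches L-position 2 → W
From 3, the L positions reachable in one move are: 2, 6. Any move reaching one of these is winning.

Move to 2.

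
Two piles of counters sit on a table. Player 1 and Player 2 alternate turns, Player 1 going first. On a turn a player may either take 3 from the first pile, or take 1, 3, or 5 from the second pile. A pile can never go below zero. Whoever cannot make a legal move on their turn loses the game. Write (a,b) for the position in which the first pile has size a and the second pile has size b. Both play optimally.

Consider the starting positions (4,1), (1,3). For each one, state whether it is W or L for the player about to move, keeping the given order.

(4,1): L, (1,3): W

Build the W/L table. Terminal = L. A non-terminal position is W if it has a move to some L; otherwise it is L.
No move ever increases a pile, so every position that can arise here has a ≤ 4 and b ≤ 3; it is enough to label the cells with 0 ≤ a ≤ 4 and 0 ≤ b ≤ 3.
Every move lowers a or b (never raises either), so fill the grid row by row in increasing a, and left to right within a row: each cell's successors are then already labelled.
      b=0  b=1  b=2  b=3
a=0:    L    W    L    W
a=1:    L    W    L    W
a=2:    L    W    L    W
a=3:    W    L    W    L
a=4:    W    L    W    L
Cells with no legal move (terminal, hence L): (0,0), (1,0), (2,0).
The remaining L cells, each justified by listing all of its moves:
(0,2): L (sole option (0,1)(W) is W)
(1,2): L (sole option (1,1)(W) is W)
(2,2): L (sole option (2,1)(W) is W)
(3,1): L (options (0,1)(W), (3,0)(W) are all W)
(3,3): L (options (0,3)(W), (3,2)(W), (3,0)(W) are all W)
(4,1): L (options (1,1)(W), (4,0)(W) are all W)
(4,3): L (options (1,3)(W), (4,2)(W), (4,0)(W) are all W)
Every other cell has at least one move into one of the L cells above, so it is W.
(4,1): one of the L cells justified above, so L
(1,3): the move to (1,2) reaches an L cell, so W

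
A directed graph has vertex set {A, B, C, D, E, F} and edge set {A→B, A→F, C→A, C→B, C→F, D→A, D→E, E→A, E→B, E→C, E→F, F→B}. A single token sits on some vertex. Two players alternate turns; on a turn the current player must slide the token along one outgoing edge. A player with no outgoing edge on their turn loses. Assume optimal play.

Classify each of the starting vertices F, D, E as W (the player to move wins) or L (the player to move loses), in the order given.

F: W, D: L, E: W

Build the W/L table. Terminal = L. A non-terminal position is W if it has a move to some L; otherwise it is L.
Every edge goes from a vertex to one that appears earlier in the order B, F, A, C, E, D, so processing vertices in that order labels each vertex after all of its successors.
B: no outgoing edge → L
F: →B(L), so W
A: →B(L), so W
C: →B(L), so W
E: →B(L), so W
D: →E(W), A(W) — all W, so L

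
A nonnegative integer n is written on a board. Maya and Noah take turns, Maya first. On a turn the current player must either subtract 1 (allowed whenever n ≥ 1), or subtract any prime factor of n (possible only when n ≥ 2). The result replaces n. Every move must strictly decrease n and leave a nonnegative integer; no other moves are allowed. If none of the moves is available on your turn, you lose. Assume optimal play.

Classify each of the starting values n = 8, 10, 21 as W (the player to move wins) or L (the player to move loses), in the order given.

8: L, 10: W, 21: W

Use the standard recursion: the mover loses at a terminal position; elsewhere, the mover wins exactly when some move hands the opponent an L position.
n=0: no move → L
n=1: reaches L-position 0 → W
n=2: reaches L-position 0 → W
n=3: reaches L-position 0 → W
n=4: only reaches 2(W), 3(W), all W → L
n=5: reaches L-position 0 → W
n=6: reaches L-position 4 → W
n=7: reaches L-position 0 → W
n=8: only reaches 6(W), 7(W), all W → L
n=9: reaches L-position 8 → W
n=10: reaches L-position 8 → W
n=11: reaches L-position 0 → W
n=12: only reaches 9(W), 10(W), 11(W), all W → L
n=13: reaches L-position 0 → W
n=14: reaches L-position 12 → W
n=15: reaches L-position 12 → W
n=16: only reaches 14(W), 15(W), all W → L
n=17: reaches L-position 0 → W
n=18: reaches L-position 16 → W
n=19: reaches L-position 0 → W
n=20: only reaches 15(W), 18(W), 19(W), all W → L
n=21: reaches L-position 20 → W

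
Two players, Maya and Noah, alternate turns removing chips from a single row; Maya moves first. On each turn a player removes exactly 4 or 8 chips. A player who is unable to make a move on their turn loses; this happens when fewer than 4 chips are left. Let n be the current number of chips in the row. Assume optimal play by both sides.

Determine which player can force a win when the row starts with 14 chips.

Noah wins.

Work bottom-up. With no move the player to move loses. Otherwise the position is W if at least one move leads to an L position for the opponent, and L if every move leads to a W.
n=0: no move → L
n=1: no move → L
n=2: no move → L
n=3: no move → L
n=4: →0(L), so W
n=5: →1(L), so W
n=6: →2(L), so W
n=7: →3(L), so W
n=8: →0(L), so W
n=9: →1(L), so W
n=10: →2(L), so W
n=11: →3(L), so W
n=12: →8(W), 4(W) — all W, so L
n=13: →9(W), 5(W) — all W, so L
n=14: →10(W), 6(W) — all W, so L
Every move from 14 reaches a W position, so the mover loses.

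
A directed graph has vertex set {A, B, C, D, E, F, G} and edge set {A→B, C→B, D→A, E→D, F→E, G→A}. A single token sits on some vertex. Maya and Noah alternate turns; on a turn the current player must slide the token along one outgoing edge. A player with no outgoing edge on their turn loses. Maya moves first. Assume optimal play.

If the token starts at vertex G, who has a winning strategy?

Noah wins.

Positions with no move are L. A position that does have a move is losing for the player to move precisely when every available move leads to a winning position for the opponent. Fill in the labels:
Every edge goes from a vertex to one that appears earlier in the order B, A, D, E, G, F, C, so processing vertices in that order labels each vertex after all of its successors.
B: no outgoing edge → L
A: W (go to B, an L position)
D: L (sole option A(W) is W)
E: W (go to D, an L position)
G: L (sole option A(W) is W)
F: L (sole option E(W) is W)
C: W (go to B, an L position)
Every move from G reaches a W position, so the mover loses.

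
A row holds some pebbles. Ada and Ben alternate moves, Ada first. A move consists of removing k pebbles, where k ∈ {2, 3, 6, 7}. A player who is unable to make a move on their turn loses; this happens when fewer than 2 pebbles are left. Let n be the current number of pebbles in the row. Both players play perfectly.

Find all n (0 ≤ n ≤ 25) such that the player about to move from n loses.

0, 1, 5, 9, 10, 14, 18, 19, 23

Work bottom-up. With no move the player to move loses. Otherwise the position is W if at least one move leads to an L position for the opponent, and L if every move leads to a W.
n=0: no move → L
n=1: no move → L
n=2: reaches L-position 0 → W
n=3: reaches L-position 1 → W
n=4: reaches L-position 1 → W
n=5: only reaches 3(W), 2(W), all W → L
n=6: reaches L-position 0 → W
n=7: reaches L-position 5 → W
n=8: reaches L-position 5 → W
n=9: only reaches 7(W), 6(W), 3(W), 2(W), all W → L
n=10: only reaches 8(W), 7(W), 4(W), 3(W), all W → L
n=11: reaches L-position 9 → W
n=12: reaches L-position 10 → W
n=13: reaches L-position 10 → W
n=14: only reaches 12(W), 11(W), 8(W), 7(W), all W → L
n=15: reaches L-position 9 → W
n=16: reaches L-position 14 → W
n=17: reaches L-position 14 → W
n=18: only reaches 16(W), 15(W), 12(W), 11(W), all W → L
n=19: only reaches 17(W), 16(W), 13(W), 12(W), all W → L
n=20: reaches L-position 18 → W
n=21: reaches L-position 19 → W
n=22: reaches L-position 19 → W
n=23: only reaches 21(W), 20(W), 17(W), 16(W), all W → L
n=24: reaches L-position 18 → W
n=25: reaches L-position 23 → W
The losing starting values of n are exactly the entries labelled L in this table (9 of them).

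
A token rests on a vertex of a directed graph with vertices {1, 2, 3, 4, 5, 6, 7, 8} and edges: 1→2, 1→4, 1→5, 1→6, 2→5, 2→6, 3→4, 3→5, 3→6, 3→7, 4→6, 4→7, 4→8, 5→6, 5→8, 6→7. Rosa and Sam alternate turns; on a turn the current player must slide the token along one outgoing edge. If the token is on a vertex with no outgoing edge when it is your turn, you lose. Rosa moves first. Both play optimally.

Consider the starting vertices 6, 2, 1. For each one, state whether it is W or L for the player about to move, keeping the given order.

6: W, 2: L, 1: W

Use the standard recursion: the mover loses at a terminal position; elsewhere, the mover wins exactly when some move hands the opponent an L position.
Every edge goes from a vertex to one that appears earlier in the order 8, 7, 6, 5, 4, 2, 3, 1, so processing vertices in that order labels each vertex after all of its successors.
8: no outgoing edge → L
7: no outgoing edge → L
6: W (go to 7, an L position)
5: W (go to 8, an L position)
4: W (go to 7, an L position)
2: L (options 5(W), 6(W) are all W)
3: W (go to 7, an L position)
1: W (go to 2, an L position)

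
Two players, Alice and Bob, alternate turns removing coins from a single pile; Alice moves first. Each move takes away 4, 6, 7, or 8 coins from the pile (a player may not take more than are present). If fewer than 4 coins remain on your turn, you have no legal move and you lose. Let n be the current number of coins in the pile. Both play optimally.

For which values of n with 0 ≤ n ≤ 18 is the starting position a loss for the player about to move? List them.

0, 1, 2, 3, 12, 13, 14, 15

Classify positions by backward induction: terminal positions (no move available) are L. From any other position, the mover wins iff some move reaches an L.
n=0: no move → L
n=1: no move → L
n=2: no move → L
n=3: no move → L
n=4: W (go to 0, an L position)
n=5: W (go to 1, an L position)
n=6: W (go to 2, an L position)
n=7: W (go to 3, an L position)
n=8: W (go to 2, an L position)
n=9: W (go to 3, an L position)
n=10: W (go to 3, an L position)
n=11: W (go to 3, an L position)
n=12: L (options 8(W), 6(W), 5(W), 4(W) are all W)
n=13: L (options 9(W), 7(W), 6(W), 5(W) are all W)
n=14: L (options 10(W), 8(W), 7(W), 6(W) are all W)
n=15: L (options 11(W), 9(W), 8(W), 7(W) are all W)
n=16: W (go to 12, an L position)
n=17: W (go to 13, an L position)
n=18: W (go to 14, an L position)
The losing starting values of n are exactly the entries labelled L in this table (8 of them).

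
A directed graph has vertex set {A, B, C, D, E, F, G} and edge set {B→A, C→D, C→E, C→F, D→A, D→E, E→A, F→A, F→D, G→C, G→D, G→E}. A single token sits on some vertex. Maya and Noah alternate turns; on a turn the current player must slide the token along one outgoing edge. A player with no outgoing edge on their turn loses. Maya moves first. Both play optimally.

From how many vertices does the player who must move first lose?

2

Use the standard recursion: the mover loses at a terminal position; elsewhere, the mover wins exactly when some move hands the opponent an L position.
Every edge goes from a vertex to one that appears earlier in the order A, E, D, F, C, G, B, so processing vertices in that order labels each vertex after all of its successors.
A: no outgoing edge → L
E: can move to A, which is L ⇒ W
D: can move to A, which is L ⇒ W
F: can move to A, which is L ⇒ W
C: moves to F(W), D(W), E(W); every one is W ⇒ L
G: can move to C, which is L ⇒ W
B: can move to A, which is L ⇒ W
The L vertices are A, C; that is 2 in all.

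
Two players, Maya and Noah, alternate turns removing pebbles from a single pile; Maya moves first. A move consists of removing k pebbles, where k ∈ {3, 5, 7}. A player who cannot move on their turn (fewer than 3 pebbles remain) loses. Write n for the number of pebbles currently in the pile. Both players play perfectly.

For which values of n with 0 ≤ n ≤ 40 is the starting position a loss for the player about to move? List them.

Positions with no move are L. A position that does have a move is losing for the player to move precisely when every available move leads to a winning position for the opponent. Fill in the labels:
n=0: no move → L
n=1: no move → L
n=2: no move → L
n=3: reaches L-position 0 → W
n=4: reaches L-position 1 → W
n=5: reaches L-position 2 → W
n=6: reaches L-position 1 → W
n=7: reaches L-position 2 → W
n=8: reaches L-position 1 → W
n=9: reaches L-position 2 → W
n=10: only reaches 7(W), 5(W), 3(W), all W → L
n=11: only reaches 8(W), 6(W), 4(W), all W → L
n=12: only reaches 9(W), 7(W), 5(W), all W → L
n=13: reaches L-position 10 → W
n=14: reaches L-position 11 → W
n=15: reaches L-position 12 → W
n=16: reaches L-position 11 → W
n=17: reaches L-position 12 → W
n=18: reaches L-position 11 → W
n=19: reaches L-position 12 → W
n=20: only reaches 17(W), 15(W), 13(W), all W → L
n=21: only reaches 18(W), 16(W), 14(W), all W → L
n=22: only reaches 19(W), 17(W), 15(W), all W → L
n=23: reaches L-position 20 → W
n=24: reaches L-position 21 → W
n=25: reaches L-position 22 → W
n=26: reaches L-position 21 → W
n=27: reaches L-position 22 → W
n=28: reaches L-position 21 → W
n=29: reaches L-position 22 → W
n=30: only reaches 27(W), 25(W), 23(W), all W → L
n=31: only reaches 28(W), 26(W), 24(W), all W → L
n=32: only reaches 29(W), 27(W), 25(W), all W → L
n=33: reaches L-position 30 → W
n=34: reaches L-position 31 → W
n=35: reaches L-position 32 → W
n=36: reaches L-position 31 → W
n=37: reaches L-position 32 → W
n=38: reaches L-position 31 → W
n=39: reaches L-position 32 → W
n=40: only reaches 37(W), 35(W), 33(W), all W → L
Reading off the rows marked L gives the requested list; there are 13 such values of n.

0, 1, 2, 10, 11, 12, 20, 21, 22, 30, 31, 32, 40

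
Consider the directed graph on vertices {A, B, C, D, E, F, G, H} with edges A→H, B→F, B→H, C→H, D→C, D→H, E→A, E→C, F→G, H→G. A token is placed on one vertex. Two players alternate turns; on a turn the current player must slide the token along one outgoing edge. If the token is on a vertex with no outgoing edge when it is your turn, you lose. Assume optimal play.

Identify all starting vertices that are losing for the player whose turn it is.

Compute win/loss labels from the base case upward. A position with no move is L. Any other position is W if it can reach an L in one move, else L.
Every edge goes from a vertex to one that appears earlier in the order G, H, A, C, D, E, F, B, so processing vertices in that order labels each vertex after all of its successors.
G: no outgoing edge → L
H: reaches L-position G → W
A: only reaches H(W), which is W → L
C: only reaches H(W), which is W → L
D: reaches L-position C → W
E: reaches L-position C → W
F: reaches L-position G → W
B: only reaches F(W), H(W), all W → L
The losing starting vertices are exactly the entries labelled L in this table (4 of them).

A, B, C, G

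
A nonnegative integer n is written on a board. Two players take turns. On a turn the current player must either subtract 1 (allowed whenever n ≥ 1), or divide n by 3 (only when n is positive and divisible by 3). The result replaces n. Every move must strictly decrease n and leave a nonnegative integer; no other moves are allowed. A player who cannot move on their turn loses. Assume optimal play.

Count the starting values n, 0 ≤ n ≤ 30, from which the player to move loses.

Work bottom-up. With no move the player to move loses. Otherwise the position is W if at least one move leads to an L position for the opponent, and L if every move leads to a W.
n=0: no move → L
n=1: reaches L-position 0 → W
n=2: only reaches 1(W), which is W → L
n=3: reaches L-position 2 → W
n=4: only reaches 3(W), which is W → L
n=5: reaches L-position 4 → W
n=6: reaches L-position 2 → W
n=7: only reaches 6(W), which is W → L
n=8: reaches L-position 7 → W
n=9: only reaches 3(W), 8(W), all W → L
n=10: reaches L-position 9 → W
n=11: only reaches 10(W), which is W → L
n=12: reaches L-position 4 → W
n=13: only reaches 12(W), which is W → L
n=14: reaches L-position 13 → W
n=15: only reaches 5(W), 14(W), all W → L
n=16: reaches L-position 15 → W
n=17: only reaches 16(W), which is W → L
n=18: reaches L-position 17 → W
n=19: only reaches 18(W), which is W → L
n=20: reaches L-position 19 → W
n=21: reaches L-position 7 → W
n=22: only reaches 21(W), which is W → L
n=23: reaches L-position 22 → W
n=24: only reaches 8(W), 23(W), all W → L
n=25: reaches L-position 24 → W
n=26: only reaches 25(W), which is W → L
n=27: reaches L-position 9 → W
n=28: only reaches 27(W), which is W → L
n=29: reaches L-position 28 → W
n=30: only reaches 10(W), 29(W), all W → L
L entries with 0 ≤ n ≤ 30: n = 0, 2, 4, 7, 9, 11, 13, 15, 17, 19, 22, 24, 26, 28, 30; that makes 15.

15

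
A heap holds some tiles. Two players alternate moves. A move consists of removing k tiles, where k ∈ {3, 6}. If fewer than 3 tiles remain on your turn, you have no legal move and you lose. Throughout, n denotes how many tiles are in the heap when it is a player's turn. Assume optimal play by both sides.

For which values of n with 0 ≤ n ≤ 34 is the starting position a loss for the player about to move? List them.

0, 1, 2, 9, 10, 11, 18, 19, 20, 27, 28, 29

Work bottom-up. With no move the player to move loses. Otherwise the position is W if at least one move leads to an L position for the opponent, and L if every move leads to a W.
n=0: no move → L
n=1: no move → L
n=2: no move → L
n=3: →0(L), so W
n=4: →1(L), so W
n=5: →2(L), so W
n=6: →0(L), so W
n=7: →1(L), so W
n=8: →2(L), so W
n=9: →6(W), 3(W) — all W, so L
n=10: →7(W), 4(W) — all W, so L
n=11: →8(W), 5(W) — all W, so L
n=12: →9(L), so W
n=13: →10(L), so W
n=14: →11(L), so W
n=15: →9(L), so W
n=16: →10(L), so W
n=17: →11(L), so W
n=18: →15(W), 12(W) — all W, so L
n=19: →16(W), 13(W) — all W, so L
n=20: →17(W), 14(W) — all W, so L
n=21: →18(L), so W
n=22: →19(L), so W
n=23: →20(L), so W
n=24: →18(L), so W
n=25: →19(L), so W
n=26: →20(L), so W
n=27: →24(W), 21(W) — all W, so L
n=28: →25(W), 22(W) — all W, so L
n=29: →26(W), 23(W) — all W, so L
n=30: →27(L), so W
n=31: →28(L), so W
n=32: →29(L), so W
n=33: →27(L), so W
n=34: →28(L), so W
The losing starting values of n are exactly the entries labelled L in this table (12 of them).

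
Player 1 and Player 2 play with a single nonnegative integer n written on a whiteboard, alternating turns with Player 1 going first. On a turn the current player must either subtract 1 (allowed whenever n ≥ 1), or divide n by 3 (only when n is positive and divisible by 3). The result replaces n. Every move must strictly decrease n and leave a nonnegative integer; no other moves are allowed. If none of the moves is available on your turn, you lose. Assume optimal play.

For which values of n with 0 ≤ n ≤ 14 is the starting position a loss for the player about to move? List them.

Positions with no move are L. A position that does have a move is losing for the player to move precisely when every available move leads to a winning position for the opponent. Fill in the labels:
n=0: no move → L
n=1: →0(L), so W
n=2: →1(W) only, which is W, so L
n=3: →2(L), so W
n=4: →3(W) only, which is W, so L
n=5: →4(L), so W
n=6: →2(L), so W
n=7: →6(W) only, which is W, so L
n=8: →7(L), so W
n=9: →3(W), 8(W) — all W, so L
n=10: →9(L), so W
n=11: →10(W) only, which is W, so L
n=12: →4(L), so W
n=13: →12(W) only, which is W, so L
n=14: →13(L), so W
Reading off the rows marked L gives the requested list; there are 7 such values of n.

0, 2, 4, 7, 9, 11, 13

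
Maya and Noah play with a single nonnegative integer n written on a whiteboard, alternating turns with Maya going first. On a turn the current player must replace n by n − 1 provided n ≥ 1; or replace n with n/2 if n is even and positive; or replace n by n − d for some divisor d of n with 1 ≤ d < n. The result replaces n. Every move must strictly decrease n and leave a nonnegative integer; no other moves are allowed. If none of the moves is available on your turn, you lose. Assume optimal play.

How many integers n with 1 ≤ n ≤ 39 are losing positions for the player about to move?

Work bottom-up. With no move the player to move loses. Otherwise the position is W if at least one move leads to an L position for the opponent, and L if every move leads to a W.
n=0: no move → L
n=1: →0(L), so W
n=2: →1(W) only, which is W, so L
n=3: →2(L), so W
n=4: →2(L), so W
n=5: →4(W) only, which is W, so L
n=6: →5(L), so W
n=7: →6(W) only, which is W, so L
n=8: →7(L), so W
n=9: →6(W), 8(W) — all W, so L
n=10: →5(L), so W
n=11: →10(W) only, which is W, so L
n=12: →9(L), so W
n=13: →12(W) only, which is W, so L
n=14: →7(L), so W
n=15: →10(W), 12(W), 14(W) — all W, so L
n=16: →15(L), so W
n=17: →16(W) only, which is W, so L
n=18: →9(L), so W
n=19: →18(W) only, which is W, so L
n=20: →15(L), so W
n=21: →14(W), 18(W), 20(W) — all W, so L
n=22: →11(L), so W
n=23: →22(W) only, which is W, so L
n=24: →21(L), so W
n=25: →20(W), 24(W) — all W, so L
n=26: →13(L), so W
n=27: →18(W), 24(W), 26(W) — all W, so L
n=28: →21(L), so W
n=29: →28(W) only, which is W, so L
n=30: →15(L), so W
n=31: →30(W) only, which is W, so L
n=32: →31(L), so W
n=33: →22(W), 30(W), 32(W) — all W, so L
n=34: →17(L), so W
n=35: →28(W), 30(W), 34(W) — all W, so L
n=36: →27(L), so W
n=37: →36(W) only, which is W, so L
n=38: →19(L), so W
n=39: →26(W), 36(W), 38(W) — all W, so L
L entries with 1 ≤ n ≤ 39 (n=0 is outside the asked range and is not counted): n = 2, 5, 7, 9, 11, 13, 15, 17, 19, 21, 23, 25, 27, 29, 31, 33, 35, 37, 39; that makes 19.

19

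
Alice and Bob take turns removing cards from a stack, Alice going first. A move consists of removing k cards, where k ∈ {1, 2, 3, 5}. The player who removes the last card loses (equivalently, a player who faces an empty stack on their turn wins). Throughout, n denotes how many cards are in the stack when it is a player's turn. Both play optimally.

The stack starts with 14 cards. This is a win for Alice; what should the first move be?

Classify positions by backward induction: terminal positions (no move available) are W. From any other position, the mover wins iff some move reaches an L.
n=0: no move; the opponent has just taken the last card and therefore loses → W
n=1: L (sole option 0(W) is W)
n=2: W (go to 1, an L position)
n=3: W (go to 1, an L position)
n=4: W (go to 1, an L position)
n=5: L (options 4(W), 3(W), 2(W), 0(W) are all W)
n=6: W (go to 5, an L position)
n=7: W (go to 5, an L position)
n=8: W (go to 5, an L position)
n=9: L (options 8(W), 7(W), 6(W), 4(W) are all W)
n=10: W (go to 9, an L position)
n=11: W (go to 9, an L position)
n=12: W (go to 9, an L position)
n=13: L (options 12(W), 11(W), 10(W), 8(W) are all W)
n=14: W (go to 13, an L position)
From 14, the L positions reachable in one move are: 13, 9. Any move reaching one of these is winning.

Remove 1, leaving 13.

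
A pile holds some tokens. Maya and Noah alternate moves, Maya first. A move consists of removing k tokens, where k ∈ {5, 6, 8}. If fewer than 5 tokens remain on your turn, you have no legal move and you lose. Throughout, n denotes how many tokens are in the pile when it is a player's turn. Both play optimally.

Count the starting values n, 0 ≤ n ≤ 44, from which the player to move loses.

20

Positions with no move are L. A position that does have a move is losing for the player to move precisely when every available move leads to a winning position for the opponent. Fill in the labels:
n=0: no move → L
n=1: no move → L
n=2: no move → L
n=3: no move → L
n=4: no move → L
n=5: W (go to 0, an L position)
n=6: W (go to 1, an L position)
n=7: W (go to 2, an L position)
n=8: W (go to 3, an L position)
n=9: W (go to 4, an L position)
n=10: W (go to 4, an L position)
n=11: W (go to 3, an L position)
n=12: W (go to 4, an L position)
n=13: L (options 8(W), 7(W), 5(W) are all W)
n=14: L (options 9(W), 8(W), 6(W) are all W)
n=15: L (options 10(W), 9(W), 7(W) are all W)
n=16: L (options 11(W), 10(W), 8(W) are all W)
n=17: L (options 12(W), 11(W), 9(W) are all W)
n=18: W (go to 13, an L position)
n=19: W (go to 14, an L position)
n=20: W (go to 15, an L position)
n=21: W (go to 16, an L position)
n=22: W (go to 17, an L position)
n=23: W (go to 17, an L position)
n=24: W (go to 16, an L position)
n=25: W (go to 17, an L position)
n=26: L (options 21(W), 20(W), 18(W) are all W)
n=27: L (options 22(W), 21(W), 19(W) are all W)
n=28: L (options 23(W), 22(W), 20(W) are all W)
n=29: L (options 24(W), 23(W), 21(W) are all W)
n=30: L (options 25(W), 24(W), 22(W) are all W)
n=31: W (go to 26, an L position)
n=32: W (go to 27, an L position)
n=33: W (go to 28, an L position)
n=34: W (go to 29, an L position)
n=35: W (go to 30, an L position)
n=36: W (go to 30, an L position)
n=37: W (go to 29, an L position)
n=38: W (go to 30, an L position)
n=39: L (options 34(W), 33(W), 31(W) are all W)
n=40: L (options 35(W), 34(W), 32(W) are all W)
n=41: L (options 36(W), 35(W), 33(W) are all W)
n=42: L (options 37(W), 36(W), 34(W) are all W)
n=43: L (options 38(W), 37(W), 35(W) are all W)
n=44: W (go to 39, an L position)
L entries with 0 ≤ n ≤ 44: n = 0, 1, 2, 3, 4, 13, 14, 15, 16, 17, 26, 27, 28, 29, 30, 39, 40, 41, 42, 43; that makes 20.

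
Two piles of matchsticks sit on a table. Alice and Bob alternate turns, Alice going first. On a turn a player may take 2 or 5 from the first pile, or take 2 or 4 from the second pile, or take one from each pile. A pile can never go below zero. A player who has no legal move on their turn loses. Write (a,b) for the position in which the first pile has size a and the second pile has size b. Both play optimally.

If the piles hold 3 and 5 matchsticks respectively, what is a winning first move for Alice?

Move to (3,1).

Use the standard recursion: the mover loses at a terminal position; elsewhere, the mover wins exactly when some move hands the opponent an L position.
No move ever increases a pile, so every position that can arise here has a ≤ 3 and b ≤ 5; it is enough to label the cells with 0 ≤ a ≤ 3 and 0 ≤ b ≤ 5.
Every move lowers a or b (never raises either), so fill the grid row by row in increasing a, and left to right within a row: each cell's successors are then already labelled.
      b=0  b=1  b=2  b=3  b=4  b=5
a=0:    L    L    W    W    W    W
a=1:    L    W    W    L    W    W
a=2:    W    W    L    L    W    W
a=3:    W    L    L    W    W    W
Cells with no legal move (terminal, hence L): (0,0), (0,1), (1,0).
The remaining L cells, each justified by listing all of its moves:
(1,3): only reaches (1,1)(W), (0,2)(W), all W → L
(2,2): only reaches (0,2)(W), (2,0)(W), (1,1)(W), all W → L
(2,3): only reaches (0,3)(W), (2,1)(W), (1,2)(W), all W → L
(3,1): only reaches (1,1)(W), (2,0)(W), all W → L
(3,2): only reaches (1,2)(W), (3,0)(W), (2,1)(W), all W → L
Every other cell has at least one move into one of the L cells above, so it is W.
From (3,5), the L positions reachable in one move are: (3,1).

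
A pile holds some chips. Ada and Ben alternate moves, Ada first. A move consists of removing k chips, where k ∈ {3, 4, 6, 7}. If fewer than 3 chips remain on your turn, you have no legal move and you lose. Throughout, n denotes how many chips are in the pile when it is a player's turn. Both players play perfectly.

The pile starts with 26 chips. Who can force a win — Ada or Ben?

Compute win/loss labels from the base case upward. A position with no move is L. Any other position is W if it can reach an L in one move, else L.
n=0: no move → L
n=1: no move → L
n=2: no move → L
n=3: →0(L), so W
n=4: →1(L), so W
n=5: →2(L), so W
n=6: →2(L), so W
n=7: →1(L), so W
n=8: →2(L), so W
n=9: →2(L), so W
n=10: →7(W), 6(W), 4(W), 3(W) — all W, so L
n=11: →8(W), 7(W), 5(W), 4(W) — all W, so L
n=12: →9(W), 8(W), 6(W), 5(W) — all W, so L
n=13: →10(L), so W
n=14: →11(L), so W
n=15: →12(L), so W
n=16: →12(L), so W
n=17: →11(L), so W
n=18: →12(L), so W
n=19: →12(L), so W
n=20: →17(W), 16(W), 14(W), 13(W) — all W, so L
n=21: →18(W), 17(W), 15(W), 14(W) — all W, so L
n=22: →19(W), 18(W), 16(W), 15(W) — all W, so L
n=23: →20(L), so W
n=24: →21(L), so W
n=25: →22(L), so W
n=26: →22(L), so W
From 26 Ada can remove 4, leaving 22, reaching an L position.

Ada wins.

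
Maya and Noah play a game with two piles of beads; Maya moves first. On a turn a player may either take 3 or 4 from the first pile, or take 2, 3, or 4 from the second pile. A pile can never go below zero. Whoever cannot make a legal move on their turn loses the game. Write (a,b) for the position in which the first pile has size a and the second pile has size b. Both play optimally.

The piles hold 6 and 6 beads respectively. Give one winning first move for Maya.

Move to (2,6).

Build the W/L table. Terminal = L. A non-terminal position is W if it has a move to some L; otherwise it is L.
No move ever increases a pile, so every position that can arise here has a ≤ 6 and b ≤ 6; it is enough to label the cells with 0 ≤ a ≤ 6 and 0 ≤ b ≤ 6.
Every move lowers a or b (never raises either), so fill the grid row by row in increasing a, and left to right within a row: each cell's successors are then already labelled.
      b=0  b=1  b=2  b=3  b=4  b=5  b=6
a=0:    L    L    W    W    W    W    L
a=1:    L    L    W    W    W    W    L
a=2:    L    L    W    W    W    W    L
a=3:    W    W    L    L    W    W    W
a=4:    W    W    L    L    W    W    W
a=5:    W    W    L    L    W    W    W
a=6:    W    W    W    W    L    L    W
Cells with no legal move (terminal, hence L): (0,0), (0,1), (1,0), (1,1), (2,0), (2,1).
The remaining L cells, each justified by listing all of its moves:
(0,6): moves to (0,4)(W), (0,3)(W), (0,2)(W); every one is W ⇒ L
(1,6): moves to (1,4)(W), (1,3)(W), (1,2)(W); every one is W ⇒ L
(2,6): moves to (2,4)(W), (2,3)(W), (2,2)(W); every one is W ⇒ L
(3,2): moves to (0,2)(W), (3,0)(W); every one is W ⇒ L
(3,3): moves to (0,3)(W), (3,1)(W), (3,0)(W); every one is W ⇒ L
(4,2): moves to (1,2)(W), (0,2)(W), (4,0)(W); every one is W ⇒ L
(4,3): moves to (1,3)(W), (0,3)(W), (4,1)(W), (4,0)(W); every one is W ⇒ L
(5,2): moves to (2,2)(W), (1,2)(W), (5,0)(W); every one is W ⇒ L
(5,3): moves to (2,3)(W), (1,3)(W), (5,1)(W), (5,0)(W); every one is W ⇒ L
(6,4): moves to (3,4)(W), (2,4)(W), (6,2)(W), (6,1)(W), (6,0)(W); every one is W ⇒ L
(6,5): moves to (3,5)(W), (2,5)(W), (6,3)(W), (6,2)(W), (6,1)(W); every one is W ⇒ L
Every other cell has at least one move into one of the L cells above, so it is W.
From (6,6), the L positions reachable in one move are: (2,6), (6,4). Any move reaching one of these is winning.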